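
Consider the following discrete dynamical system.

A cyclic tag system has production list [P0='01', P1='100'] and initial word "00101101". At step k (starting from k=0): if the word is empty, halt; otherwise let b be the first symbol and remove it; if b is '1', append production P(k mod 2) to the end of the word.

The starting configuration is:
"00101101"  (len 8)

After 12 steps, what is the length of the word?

t=0: "00101101"  (len 8)
t=1: "0101101"  (len 7)
t=2: "101101"  (len 6)
t=3: "0110101"  (len 7)
t=4: "110101"  (len 6)
t=5: "1010101"  (len 7)
t=6: "010101100"  (len 9)
t=7: "10101100"  (len 8)
t=8: "0101100100"  (len 10)
t=9: "101100100"  (len 9)
t=10: "01100100100"  (len 11)
t=11: "1100100100"  (len 10)
t=12: "100100100100"  (len 12)

12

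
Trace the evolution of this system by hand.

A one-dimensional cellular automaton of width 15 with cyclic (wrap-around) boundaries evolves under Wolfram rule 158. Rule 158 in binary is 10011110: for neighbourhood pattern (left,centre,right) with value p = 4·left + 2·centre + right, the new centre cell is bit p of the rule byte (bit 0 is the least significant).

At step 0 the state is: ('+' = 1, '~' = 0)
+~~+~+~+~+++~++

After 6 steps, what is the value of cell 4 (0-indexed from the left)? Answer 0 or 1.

0

0) +~~+~+~+~+++~++
1) ~+++~+~+~++~~++
2) ~++~~+~+~+~+++~
3) ++~+++~+~+~++~+
4) +~~++~~+~+~+~~+
5) ~+++~+++~+~++++
6) ~++~~++~~+~+++~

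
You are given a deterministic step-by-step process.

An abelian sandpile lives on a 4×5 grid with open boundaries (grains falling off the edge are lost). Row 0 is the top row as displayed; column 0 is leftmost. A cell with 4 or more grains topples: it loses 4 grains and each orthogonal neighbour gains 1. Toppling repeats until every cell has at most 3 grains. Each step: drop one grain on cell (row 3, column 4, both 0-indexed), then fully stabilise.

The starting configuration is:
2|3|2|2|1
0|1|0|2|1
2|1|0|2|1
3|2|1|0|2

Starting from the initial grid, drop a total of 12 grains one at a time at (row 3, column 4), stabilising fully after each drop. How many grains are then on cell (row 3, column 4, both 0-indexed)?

3

gen 0: 2|3|2|2|1
0|1|0|2|1
2|1|0|2|1
3|2|1|0|2
gen 1: 2|3|2|2|1
0|1|0|2|1
2|1|0|2|1
3|2|1|0|3
gen 2: 2|3|2|2|1
0|1|0|2|1
2|1|0|2|2
3|2|1|1|0
gen 3: 2|3|2|2|1
0|1|0|2|1
2|1|0|2|2
3|2|1|1|1
gen 4: 2|3|2|2|1
0|1|0|2|1
2|1|0|2|2
3|2|1|1|2
gen 5: 2|3|2|2|1
0|1|0|2|1
2|1|0|2|2
3|2|1|1|3
gen 6: 2|3|2|2|1
0|1|0|2|1
2|1|0|2|3
3|2|1|2|0
gen 7: 2|3|2|2|1
0|1|0|2|1
2|1|0|2|3
3|2|1|2|1
gen 8: 2|3|2|2|1
0|1|0|2|1
2|1|0|2|3
3|2|1|2|2
gen 9: 2|3|2|2|1
0|1|0|2|1
2|1|0|2|3
3|2|1|2|3
gen 10: 2|3|2|2|1
0|1|0|2|2
2|1|0|3|0
3|2|1|3|1
gen 11: 2|3|2|2|1
0|1|0|2|2
2|1|0|3|0
3|2|1|3|2
gen 12: 2|3|2|2|1
0|1|0|2|2
2|1|0|3|0
3|2|1|3|3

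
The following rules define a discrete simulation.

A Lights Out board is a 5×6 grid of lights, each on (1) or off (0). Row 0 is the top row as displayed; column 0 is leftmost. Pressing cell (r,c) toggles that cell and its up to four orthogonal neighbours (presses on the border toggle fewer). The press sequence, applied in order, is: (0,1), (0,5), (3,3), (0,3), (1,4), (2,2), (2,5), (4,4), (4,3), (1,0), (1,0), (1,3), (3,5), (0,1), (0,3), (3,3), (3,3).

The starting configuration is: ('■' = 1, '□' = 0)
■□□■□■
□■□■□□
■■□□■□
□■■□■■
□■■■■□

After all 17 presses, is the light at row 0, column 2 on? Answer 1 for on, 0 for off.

k=0  ■□□■□■
□■□■□□
■■□□■□
□■■□■■
□■■■■□
k=1  □■■■□■
□□□■□□
■■□□■□
□■■□■■
□■■■■□
k=2  □■■■■□
□□□■□■
■■□□■□
□■■□■■
□■■■■□
k=3  □■■■■□
□□□■□■
■■□■■□
□■□■□■
□■■□■□
k=4  □■□□□□
□□□□□■
■■□■■□
□■□■□■
□■■□■□
k=5  □■□□■□
□□□■■□
■■□■□□
□■□■□■
□■■□■□
k=6  □■□□■□
□□■■■□
■□■□□□
□■■■□■
□■■□■□
k=7  □■□□■□
□□■■■■
■□■□■■
□■■■□□
□■■□■□
k=8  □■□□■□
□□■■■■
■□■□■■
□■■■■□
□■■■□■
k=9  □■□□■□
□□■■■■
■□■□■■
□■■□■□
□■□□■■
k=10  ■■□□■□
■■■■■■
□□■□■■
□■■□■□
□■□□■■
k=11  □■□□■□
□□■■■■
■□■□■■
□■■□■□
□■□□■■
k=12  □■□■■□
□□□□□■
■□■■■■
□■■□■□
□■□□■■
k=13  □■□■■□
□□□□□■
■□■■■□
□■■□□■
□■□□■□
k=14  ■□■■■□
□■□□□■
■□■■■□
□■■□□■
□■□□■□
k=15  ■□□□□□
□■□■□■
■□■■■□
□■■□□■
□■□□■□
k=16  ■□□□□□
□■□■□■
■□■□■□
□■□■■■
□■□■■□
k=17  ■□□□□□
□■□■□■
■□■■■□
□■■□□■
□■□□■□

0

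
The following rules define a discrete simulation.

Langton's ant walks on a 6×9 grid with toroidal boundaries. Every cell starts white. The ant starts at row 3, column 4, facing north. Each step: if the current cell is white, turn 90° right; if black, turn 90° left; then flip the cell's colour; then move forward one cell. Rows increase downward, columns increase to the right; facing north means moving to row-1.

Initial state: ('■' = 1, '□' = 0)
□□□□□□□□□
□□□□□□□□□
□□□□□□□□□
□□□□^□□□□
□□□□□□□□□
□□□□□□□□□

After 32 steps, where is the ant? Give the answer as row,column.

5,2

gen 0: □□□□□□□□□
□□□□□□□□□
□□□□□□□□□
□□□□^□□□□
□□□□□□□□□
□□□□□□□□□
gen 1: □□□□□□□□□
□□□□□□□□□
□□□□□□□□□
□□□□■>□□□
□□□□□□□□□
□□□□□□□□□
gen 2: □□□□□□□□□
□□□□□□□□□
□□□□□□□□□
□□□□■■□□□
□□□□□v□□□
□□□□□□□□□
gen 3: □□□□□□□□□
□□□□□□□□□
□□□□□□□□□
□□□□■■□□□
□□□□<■□□□
□□□□□□□□□
gen 4: □□□□□□□□□
□□□□□□□□□
□□□□□□□□□
□□□□^■□□□
□□□□■■□□□
□□□□□□□□□
gen 5: □□□□□□□□□
□□□□□□□□□
□□□□□□□□□
□□□<□■□□□
□□□□■■□□□
□□□□□□□□□
gen 6: □□□□□□□□□
□□□□□□□□□
□□□^□□□□□
□□□■□■□□□
□□□□■■□□□
□□□□□□□□□
gen 7: □□□□□□□□□
□□□□□□□□□
□□□■>□□□□
□□□■□■□□□
□□□□■■□□□
□□□□□□□□□
gen 8: □□□□□□□□□
□□□□□□□□□
□□□■■□□□□
□□□■v■□□□
□□□□■■□□□
□□□□□□□□□
gen 9: □□□□□□□□□
□□□□□□□□□
□□□■■□□□□
□□□<■■□□□
□□□□■■□□□
□□□□□□□□□
gen 10: □□□□□□□□□
□□□□□□□□□
□□□■■□□□□
□□□□■■□□□
□□□v■■□□□
□□□□□□□□□
gen 11: □□□□□□□□□
□□□□□□□□□
□□□■■□□□□
□□□□■■□□□
□□<■■■□□□
□□□□□□□□□
gen 12: □□□□□□□□□
□□□□□□□□□
□□□■■□□□□
□□^□■■□□□
□□■■■■□□□
□□□□□□□□□
gen 13: □□□□□□□□□
□□□□□□□□□
□□□■■□□□□
□□■>■■□□□
□□■■■■□□□
□□□□□□□□□
gen 14: □□□□□□□□□
□□□□□□□□□
□□□■■□□□□
□□■■■■□□□
□□■v■■□□□
□□□□□□□□□
gen 15: □□□□□□□□□
□□□□□□□□□
□□□■■□□□□
□□■■■■□□□
□□■□>■□□□
□□□□□□□□□
gen 16: □□□□□□□□□
□□□□□□□□□
□□□■■□□□□
□□■■^■□□□
□□■□□■□□□
□□□□□□□□□
gen 17: □□□□□□□□□
□□□□□□□□□
□□□■■□□□□
□□■<□■□□□
□□■□□■□□□
□□□□□□□□□
gen 18: □□□□□□□□□
□□□□□□□□□
□□□■■□□□□
□□■□□■□□□
□□■v□■□□□
□□□□□□□□□
gen 19: □□□□□□□□□
□□□□□□□□□
□□□■■□□□□
□□■□□■□□□
□□<■□■□□□
□□□□□□□□□
gen 20: □□□□□□□□□
□□□□□□□□□
□□□■■□□□□
□□■□□■□□□
□□□■□■□□□
□□v□□□□□□
gen 21: □□□□□□□□□
□□□□□□□□□
□□□■■□□□□
□□■□□■□□□
□□□■□■□□□
□<■□□□□□□
gen 22: □□□□□□□□□
□□□□□□□□□
□□□■■□□□□
□□■□□■□□□
□^□■□■□□□
□■■□□□□□□
gen 23: □□□□□□□□□
□□□□□□□□□
□□□■■□□□□
□□■□□■□□□
□■>■□■□□□
□■■□□□□□□
gen 24: □□□□□□□□□
□□□□□□□□□
□□□■■□□□□
□□■□□■□□□
□■■■□■□□□
□■v□□□□□□
gen 25: □□□□□□□□□
□□□□□□□□□
□□□■■□□□□
□□■□□■□□□
□■■■□■□□□
□■□>□□□□□
gen 26: □□□v□□□□□
□□□□□□□□□
□□□■■□□□□
□□■□□■□□□
□■■■□■□□□
□■□■□□□□□
gen 27: □□<■□□□□□
□□□□□□□□□
□□□■■□□□□
□□■□□■□□□
□■■■□■□□□
□■□■□□□□□
gen 28: □□■■□□□□□
□□□□□□□□□
□□□■■□□□□
□□■□□■□□□
□■■■□■□□□
□■^■□□□□□
gen 29: □□■■□□□□□
□□□□□□□□□
□□□■■□□□□
□□■□□■□□□
□■■■□■□□□
□■■>□□□□□
gen 30: □□■■□□□□□
□□□□□□□□□
□□□■■□□□□
□□■□□■□□□
□■■^□■□□□
□■■□□□□□□
gen 31: □□■■□□□□□
□□□□□□□□□
□□□■■□□□□
□□■□□■□□□
□■<□□■□□□
□■■□□□□□□
gen 32: □□■■□□□□□
□□□□□□□□□
□□□■■□□□□
□□■□□■□□□
□■□□□■□□□
□■v□□□□□□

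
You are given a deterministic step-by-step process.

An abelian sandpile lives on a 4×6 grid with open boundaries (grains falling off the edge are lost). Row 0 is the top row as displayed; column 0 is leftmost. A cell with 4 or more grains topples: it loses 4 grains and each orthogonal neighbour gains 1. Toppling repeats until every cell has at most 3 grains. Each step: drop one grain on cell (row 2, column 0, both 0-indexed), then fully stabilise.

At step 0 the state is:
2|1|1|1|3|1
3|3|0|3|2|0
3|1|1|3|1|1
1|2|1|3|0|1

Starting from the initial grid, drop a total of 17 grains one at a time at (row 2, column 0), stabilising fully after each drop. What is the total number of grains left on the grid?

0) 2|1|1|1|3|1
3|3|0|3|2|0
3|1|1|3|1|1
1|2|1|3|0|1
1) 3|2|1|1|3|1
1|0|1|3|2|0
1|3|1|3|1|1
2|2|1|3|0|1
2) 3|2|1|1|3|1
1|0|1|3|2|0
2|3|1|3|1|1
2|2|1|3|0|1
3) 3|2|1|1|3|1
1|0|1|3|2|0
3|3|1|3|1|1
2|2|1|3|0|1
4) 3|2|1|1|3|1
2|1|1|3|2|0
1|0|2|3|1|1
3|3|1|3|0|1
5) 3|2|1|1|3|1
2|1|1|3|2|0
2|0|2|3|1|1
3|3|1|3|0|1
6) 3|2|1|1|3|1
2|1|1|3|2|0
3|0|2|3|1|1
3|3|1|3|0|1
7) 3|2|1|1|3|1
3|1|1|3|2|0
1|2|2|3|1|1
1|0|2|3|0|1
8) 3|2|1|1|3|1
3|1|1|3|2|0
2|2|2|3|1|1
1|0|2|3|0|1
9) 3|2|1|1|3|1
3|1|1|3|2|0
3|2|2|3|1|1
1|0|2|3|0|1
10) 0|3|1|1|3|1
1|2|1|3|2|0
1|3|2|3|1|1
2|0|2|3|0|1
11) 0|3|1|1|3|1
1|2|1|3|2|0
2|3|2|3|1|1
2|0|2|3|0|1
12) 0|3|1|1|3|1
1|2|1|3|2|0
3|3|2|3|1|1
2|0|2|3|0|1
13) 0|3|1|1|3|1
2|3|1|3|2|0
1|0|3|3|1|1
3|1|2|3|0|1
14) 0|3|1|1|3|1
2|3|1|3|2|0
2|0|3|3|1|1
3|1|2|3|0|1
15) 0|3|1|1|3|1
2|3|1|3|2|0
3|0|3|3|1|1
3|1|2|3|0|1
16) 0|3|1|1|3|1
3|3|1|3|2|0
1|1|3|3|1|1
0|2|2|3|0|1
17) 0|3|1|1|3|1
3|3|1|3|2|0
2|1|3|3|1|1
0|2|2|3|0|1

40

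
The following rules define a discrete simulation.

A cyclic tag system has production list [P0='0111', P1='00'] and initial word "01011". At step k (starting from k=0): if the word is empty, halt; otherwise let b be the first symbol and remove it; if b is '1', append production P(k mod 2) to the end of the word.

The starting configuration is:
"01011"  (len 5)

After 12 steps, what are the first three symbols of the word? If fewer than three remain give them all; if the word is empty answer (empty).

101

gen 0: "01011"  (len 5)
gen 1: "1011"  (len 4)
gen 2: "01100"  (len 5)
gen 3: "1100"  (len 4)
gen 4: "10000"  (len 5)
gen 5: "00000111"  (len 8)
gen 6: "0000111"  (len 7)
gen 7: "000111"  (len 6)
gen 8: "00111"  (len 5)
gen 9: "0111"  (len 4)
gen 10: "111"  (len 3)
gen 11: "110111"  (len 6)
gen 12: "1011100"  (len 7)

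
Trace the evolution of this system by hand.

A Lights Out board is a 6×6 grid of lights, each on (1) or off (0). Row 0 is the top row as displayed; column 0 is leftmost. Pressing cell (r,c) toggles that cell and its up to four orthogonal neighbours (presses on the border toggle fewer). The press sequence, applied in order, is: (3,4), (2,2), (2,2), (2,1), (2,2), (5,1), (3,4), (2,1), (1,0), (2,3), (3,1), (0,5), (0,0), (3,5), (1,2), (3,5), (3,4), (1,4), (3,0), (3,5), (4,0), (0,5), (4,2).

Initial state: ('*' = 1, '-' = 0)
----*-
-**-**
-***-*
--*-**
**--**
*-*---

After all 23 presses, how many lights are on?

18

k=0  ----*-
-**-**
-***-*
--*-**
**--**
*-*---
k=1  ----*-
-**-**
-*****
--**--
**---*
*-*---
k=2  ----*-
-*--**
----**
---*--
**---*
*-*---
k=3  ----*-
-**-**
-*****
--**--
**---*
*-*---
k=4  ----*-
--*-**
*--***
-***--
**---*
*-*---
k=5  ----*-
----**
***-**
-*-*--
**---*
*-*---
k=6  ----*-
----**
***-**
-*-*--
*----*
-*----
k=7  ----*-
----**
***--*
-*--**
*---**
-*----
k=8  ----*-
-*--**
-----*
----**
*---**
-*----
k=9  *---*-
*---**
*----*
----**
*---**
-*----
k=10  *---*-
*--***
*-****
---***
*---**
-*----
k=11  *---*-
*--***
******
******
**--**
-*----
k=12  *----*
*--**-
******
******
**--**
-*----
k=13  -*---*
---**-
******
******
**--**
-*----
k=14  -*---*
---**-
*****-
****--
**--*-
-*----
k=15  -**--*
-**-*-
**-**-
****--
**--*-
-*----
k=16  -**--*
-**-*-
**-***
******
**--**
-*----
k=17  -**--*
-**-*-
**-*-*
***---
**---*
-*----
k=18  -**-**
-***-*
**-***
***---
**---*
-*----
k=19  -**-**
-***-*
-*-***
--*---
-*---*
-*----
k=20  -**-**
-***-*
-*-**-
--*-**
-*----
-*----
k=21  -**-**
-***-*
-*-**-
*-*-**
*-----
**----
k=22  -**---
-***--
-*-**-
*-*-**
*-----
**----
k=23  -**---
-***--
-*-**-
*---**
****--
***---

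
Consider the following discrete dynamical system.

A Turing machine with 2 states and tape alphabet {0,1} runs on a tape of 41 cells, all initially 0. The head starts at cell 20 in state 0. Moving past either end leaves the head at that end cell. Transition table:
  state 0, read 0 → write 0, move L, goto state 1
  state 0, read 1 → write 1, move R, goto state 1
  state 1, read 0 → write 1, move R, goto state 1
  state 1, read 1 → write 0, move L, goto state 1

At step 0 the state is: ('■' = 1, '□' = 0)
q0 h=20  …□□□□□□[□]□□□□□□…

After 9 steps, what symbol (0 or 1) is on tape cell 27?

0

0) q0 h=20  …□□□□□□[□]□□□□□□…
1) q1 h=19  …□□□□□□[□]□□□□□□…
2) q1 h=20  …□□□□□■[□]□□□□□□…
3) q1 h=21  …□□□□■■[□]□□□□□□…
4) q1 h=22  …□□□■■■[□]□□□□□□…
5) q1 h=23  …□□■■■■[□]□□□□□□…
6) q1 h=24  …□■■■■■[□]□□□□□□…
7) q1 h=25  …■■■■■■[□]□□□□□□…
8) q1 h=26  …■■■■■■[□]□□□□□□…
9) q1 h=27  …■■■■■■[□]□□□□□□…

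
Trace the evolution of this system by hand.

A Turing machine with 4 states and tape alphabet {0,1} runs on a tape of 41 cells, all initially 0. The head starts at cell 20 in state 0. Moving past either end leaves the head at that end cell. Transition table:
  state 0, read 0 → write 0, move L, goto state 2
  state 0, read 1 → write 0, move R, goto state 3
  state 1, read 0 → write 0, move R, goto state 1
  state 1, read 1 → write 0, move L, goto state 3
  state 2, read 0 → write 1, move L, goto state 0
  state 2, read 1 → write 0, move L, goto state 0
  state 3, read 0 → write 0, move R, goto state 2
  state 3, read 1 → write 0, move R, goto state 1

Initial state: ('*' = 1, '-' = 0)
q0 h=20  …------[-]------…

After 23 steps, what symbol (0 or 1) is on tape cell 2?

step 0: q0 h=20  …------[-]------…
step 1: q2 h=19  …------[-]------…
step 2: q0 h=18  …------[-]*-----…
step 3: q2 h=17  …------[-]-*----…
step 4: q0 h=16  …------[-]*-*---…
step 5: q2 h=15  …------[-]-*-*--…
step 6: q0 h=14  …------[-]*-*-*-…
step 7: q2 h=13  …------[-]-*-*-*…
step 8: q0 h=12  …------[-]*-*-*-…
step 9: q2 h=11  …------[-]-*-*-*…
step 10: q0 h=10  …------[-]*-*-*-…
step 11: q2 h= 9  …------[-]-*-*-*…
step 12: q0 h= 8  …------[-]*-*-*-…
step 13: q2 h= 7  …------[-]-*-*-*…
step 14: q0 h= 6  |------[-]*-*-*-…
step 15: q2 h= 5  |-----[-]-*-*-*…
step 16: q0 h= 4  |----[-]*-*-*-…
step 17: q2 h= 3  |---[-]-*-*-*…
step 18: q0 h= 2  |--[-]*-*-*-…
step 19: q2 h= 1  |-[-]-*-*-*…
step 20: q0 h= 0  |[-]*-*-*-…
step 21: q2 h= 0  |[-]*-*-*-…
step 22: q0 h= 0  |[*]*-*-*-…
step 23: q3 h= 1  |-[*]-*-*-*…

0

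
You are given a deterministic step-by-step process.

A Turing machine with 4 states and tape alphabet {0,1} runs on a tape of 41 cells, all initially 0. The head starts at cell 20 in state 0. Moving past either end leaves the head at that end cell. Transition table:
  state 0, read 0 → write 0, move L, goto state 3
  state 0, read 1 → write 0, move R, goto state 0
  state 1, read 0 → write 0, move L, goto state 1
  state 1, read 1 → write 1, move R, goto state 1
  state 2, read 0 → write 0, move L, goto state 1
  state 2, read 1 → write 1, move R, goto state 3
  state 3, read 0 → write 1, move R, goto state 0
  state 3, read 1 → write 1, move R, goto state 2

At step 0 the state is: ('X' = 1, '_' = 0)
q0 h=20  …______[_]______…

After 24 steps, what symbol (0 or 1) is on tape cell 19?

step 0: q0 h=20  …______[_]______…
step 1: q3 h=19  …______[_]______…
step 2: q0 h=20  …_____X[_]______…
step 3: q3 h=19  …______[X]______…
step 4: q2 h=20  …_____X[_]______…
step 5: q1 h=19  …______[X]______…
step 6: q1 h=20  …_____X[_]______…
step 7: q1 h=19  …______[X]______…
step 8: q1 h=20  …_____X[_]______…
step 9: q1 h=19  …______[X]______…
step 10: q1 h=20  …_____X[_]______…
step 11: q1 h=19  …______[X]______…
step 12: q1 h=20  …_____X[_]______…
step 13: q1 h=19  …______[X]______…
step 14: q1 h=20  …_____X[_]______…
step 15: q1 h=19  …______[X]______…
step 16: q1 h=20  …_____X[_]______…
step 17: q1 h=19  …______[X]______…
step 18: q1 h=20  …_____X[_]______…
step 19: q1 h=19  …______[X]______…
step 20: q1 h=20  …_____X[_]______…
step 21: q1 h=19  …______[X]______…
step 22: q1 h=20  …_____X[_]______…
step 23: q1 h=19  …______[X]______…
step 24: q1 h=20  …_____X[_]______…

1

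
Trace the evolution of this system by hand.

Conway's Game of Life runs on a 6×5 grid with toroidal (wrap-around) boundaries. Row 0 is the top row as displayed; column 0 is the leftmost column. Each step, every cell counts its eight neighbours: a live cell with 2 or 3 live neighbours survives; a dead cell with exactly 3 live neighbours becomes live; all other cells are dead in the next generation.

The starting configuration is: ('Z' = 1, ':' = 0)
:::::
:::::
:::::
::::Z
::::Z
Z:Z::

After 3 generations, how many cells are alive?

k=0  :::::
:::::
:::::
::::Z
::::Z
Z:Z::
k=1  :::::
:::::
:::::
:::::
Z::ZZ
:::::
k=2  :::::
:::::
:::::
::::Z
::::Z
::::Z
k=3  :::::
:::::
:::::
:::::
Z::ZZ
:::::

3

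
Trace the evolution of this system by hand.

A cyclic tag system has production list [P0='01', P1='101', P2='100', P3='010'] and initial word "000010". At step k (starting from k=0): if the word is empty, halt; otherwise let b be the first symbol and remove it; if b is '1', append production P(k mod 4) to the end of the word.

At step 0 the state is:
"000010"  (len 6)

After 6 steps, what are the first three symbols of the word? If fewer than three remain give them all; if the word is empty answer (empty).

t=0: "000010"  (len 6)
t=1: "00010"  (len 5)
t=2: "0010"  (len 4)
t=3: "010"  (len 3)
t=4: "10"  (len 2)
t=5: "001"  (len 3)
t=6: "01"  (len 2)

01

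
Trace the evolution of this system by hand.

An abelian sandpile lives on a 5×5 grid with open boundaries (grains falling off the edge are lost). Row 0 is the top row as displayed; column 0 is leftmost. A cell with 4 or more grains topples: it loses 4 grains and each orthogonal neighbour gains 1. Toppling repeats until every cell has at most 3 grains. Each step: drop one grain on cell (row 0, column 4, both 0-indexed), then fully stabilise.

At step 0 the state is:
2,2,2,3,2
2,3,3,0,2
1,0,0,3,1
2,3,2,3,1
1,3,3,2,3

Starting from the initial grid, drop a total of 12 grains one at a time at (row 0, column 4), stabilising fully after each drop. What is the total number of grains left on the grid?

step 0: 2,2,2,3,2
2,3,3,0,2
1,0,0,3,1
2,3,2,3,1
1,3,3,2,3
step 1: 2,2,2,3,3
2,3,3,0,2
1,0,0,3,1
2,3,2,3,1
1,3,3,2,3
step 2: 2,2,3,0,1
2,3,3,1,3
1,0,0,3,1
2,3,2,3,1
1,3,3,2,3
step 3: 2,2,3,0,2
2,3,3,1,3
1,0,0,3,1
2,3,2,3,1
1,3,3,2,3
step 4: 2,2,3,0,3
2,3,3,1,3
1,0,0,3,1
2,3,2,3,1
1,3,3,2,3
step 5: 2,2,3,1,1
2,3,3,2,0
1,0,0,3,2
2,3,2,3,1
1,3,3,2,3
step 6: 2,2,3,1,2
2,3,3,2,0
1,0,0,3,2
2,3,2,3,1
1,3,3,2,3
step 7: 2,2,3,1,3
2,3,3,2,0
1,0,0,3,2
2,3,2,3,1
1,3,3,2,3
step 8: 2,2,3,2,0
2,3,3,2,1
1,0,0,3,2
2,3,2,3,1
1,3,3,2,3
step 9: 2,2,3,2,1
2,3,3,2,1
1,0,0,3,2
2,3,2,3,1
1,3,3,2,3
step 10: 2,2,3,2,2
2,3,3,2,1
1,0,0,3,2
2,3,2,3,1
1,3,3,2,3
step 11: 2,2,3,2,3
2,3,3,2,1
1,0,0,3,2
2,3,2,3,1
1,3,3,2,3
step 12: 2,2,3,3,0
2,3,3,2,2
1,0,0,3,2
2,3,2,3,1
1,3,3,2,3

51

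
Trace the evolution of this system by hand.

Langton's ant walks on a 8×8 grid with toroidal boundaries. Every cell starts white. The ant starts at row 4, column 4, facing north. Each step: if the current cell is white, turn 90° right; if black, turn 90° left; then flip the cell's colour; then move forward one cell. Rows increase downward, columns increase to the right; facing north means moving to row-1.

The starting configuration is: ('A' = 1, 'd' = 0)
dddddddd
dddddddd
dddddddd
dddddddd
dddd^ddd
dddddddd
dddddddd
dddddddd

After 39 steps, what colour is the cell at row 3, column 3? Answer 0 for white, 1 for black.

1

k=0  dddddddd
dddddddd
dddddddd
dddddddd
dddd^ddd
dddddddd
dddddddd
dddddddd
k=1  dddddddd
dddddddd
dddddddd
dddddddd
ddddA>dd
dddddddd
dddddddd
dddddddd
k=2  dddddddd
dddddddd
dddddddd
dddddddd
ddddAAdd
dddddvdd
dddddddd
dddddddd
k=3  dddddddd
dddddddd
dddddddd
dddddddd
ddddAAdd
dddd<Add
dddddddd
dddddddd
k=4  dddddddd
dddddddd
dddddddd
dddddddd
dddd^Add
ddddAAdd
dddddddd
dddddddd
k=5  dddddddd
dddddddd
dddddddd
dddddddd
ddd<dAdd
ddddAAdd
dddddddd
dddddddd
k=6  dddddddd
dddddddd
dddddddd
ddd^dddd
dddAdAdd
ddddAAdd
dddddddd
dddddddd
k=7  dddddddd
dddddddd
dddddddd
dddA>ddd
dddAdAdd
ddddAAdd
dddddddd
dddddddd
k=8  dddddddd
dddddddd
dddddddd
dddAAddd
dddAvAdd
ddddAAdd
dddddddd
dddddddd
k=9  dddddddd
dddddddd
dddddddd
dddAAddd
ddd<AAdd
ddddAAdd
dddddddd
dddddddd
k=10  dddddddd
dddddddd
dddddddd
dddAAddd
ddddAAdd
dddvAAdd
dddddddd
dddddddd
k=11  dddddddd
dddddddd
dddddddd
dddAAddd
ddddAAdd
dd<AAAdd
dddddddd
dddddddd
k=12  dddddddd
dddddddd
dddddddd
dddAAddd
dd^dAAdd
ddAAAAdd
dddddddd
dddddddd
k=13  dddddddd
dddddddd
dddddddd
dddAAddd
ddA>AAdd
ddAAAAdd
dddddddd
dddddddd
k=14  dddddddd
dddddddd
dddddddd
dddAAddd
ddAAAAdd
ddAvAAdd
dddddddd
dddddddd
k=15  dddddddd
dddddddd
dddddddd
dddAAddd
ddAAAAdd
ddAd>Add
dddddddd
dddddddd
k=16  dddddddd
dddddddd
dddddddd
dddAAddd
ddAA^Add
ddAddAdd
dddddddd
dddddddd
k=17  dddddddd
dddddddd
dddddddd
dddAAddd
ddA<dAdd
ddAddAdd
dddddddd
dddddddd
k=18  dddddddd
dddddddd
dddddddd
dddAAddd
ddAddAdd
ddAvdAdd
dddddddd
dddddddd
k=19  dddddddd
dddddddd
dddddddd
dddAAddd
ddAddAdd
dd<AdAdd
dddddddd
dddddddd
k=20  dddddddd
dddddddd
dddddddd
dddAAddd
ddAddAdd
dddAdAdd
ddvddddd
dddddddd
k=21  dddddddd
dddddddd
dddddddd
dddAAddd
ddAddAdd
dddAdAdd
d<Addddd
dddddddd
k=22  dddddddd
dddddddd
dddddddd
dddAAddd
ddAddAdd
d^dAdAdd
dAAddddd
dddddddd
k=23  dddddddd
dddddddd
dddddddd
dddAAddd
ddAddAdd
dA>AdAdd
dAAddddd
dddddddd
k=24  dddddddd
dddddddd
dddddddd
dddAAddd
ddAddAdd
dAAAdAdd
dAvddddd
dddddddd
k=25  dddddddd
dddddddd
dddddddd
dddAAddd
ddAddAdd
dAAAdAdd
dAd>dddd
dddddddd
k=26  dddddddd
dddddddd
dddddddd
dddAAddd
ddAddAdd
dAAAdAdd
dAdAdddd
dddvdddd
k=27  dddddddd
dddddddd
dddddddd
dddAAddd
ddAddAdd
dAAAdAdd
dAdAdddd
dd<Adddd
k=28  dddddddd
dddddddd
dddddddd
dddAAddd
ddAddAdd
dAAAdAdd
dA^Adddd
ddAAdddd
k=29  dddddddd
dddddddd
dddddddd
dddAAddd
ddAddAdd
dAAAdAdd
dAA>dddd
ddAAdddd
k=30  dddddddd
dddddddd
dddddddd
dddAAddd
ddAddAdd
dAA^dAdd
dAAddddd
ddAAdddd
k=31  dddddddd
dddddddd
dddddddd
dddAAddd
ddAddAdd
dA<ddAdd
dAAddddd
ddAAdddd
k=32  dddddddd
dddddddd
dddddddd
dddAAddd
ddAddAdd
dAdddAdd
dAvddddd
ddAAdddd
k=33  dddddddd
dddddddd
dddddddd
dddAAddd
ddAddAdd
dAdddAdd
dAd>dddd
ddAAdddd
k=34  dddddddd
dddddddd
dddddddd
dddAAddd
ddAddAdd
dAdddAdd
dAdAdddd
ddAvdddd
k=35  dddddddd
dddddddd
dddddddd
dddAAddd
ddAddAdd
dAdddAdd
dAdAdddd
ddAd>ddd
k=36  ddddvddd
dddddddd
dddddddd
dddAAddd
ddAddAdd
dAdddAdd
dAdAdddd
ddAdAddd
k=37  ddd<Addd
dddddddd
dddddddd
dddAAddd
ddAddAdd
dAdddAdd
dAdAdddd
ddAdAddd
k=38  dddAAddd
dddddddd
dddddddd
dddAAddd
ddAddAdd
dAdddAdd
dAdAdddd
ddA^Addd
k=39  dddAAddd
dddddddd
dddddddd
dddAAddd
ddAddAdd
dAdddAdd
dAdAdddd
ddAA>ddd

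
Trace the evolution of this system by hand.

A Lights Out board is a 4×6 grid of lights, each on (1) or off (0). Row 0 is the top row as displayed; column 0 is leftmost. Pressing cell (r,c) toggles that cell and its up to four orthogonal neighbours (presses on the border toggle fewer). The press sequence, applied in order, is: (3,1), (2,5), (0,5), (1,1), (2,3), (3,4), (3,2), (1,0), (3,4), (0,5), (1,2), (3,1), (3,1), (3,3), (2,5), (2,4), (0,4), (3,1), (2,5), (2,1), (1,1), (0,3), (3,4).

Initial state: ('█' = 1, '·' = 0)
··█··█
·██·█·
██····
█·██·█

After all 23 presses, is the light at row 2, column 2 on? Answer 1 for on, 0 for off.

0

[0] ··█··█
·██·█·
██····
█·██·█
[1] ··█··█
·██·█·
█·····
·█·█·█
[2] ··█··█
·██·██
█···██
·█·█··
[3] ··█·█·
·██·█·
█···██
·█·█··
[4] ·██·█·
█···█·
██··██
·█·█··
[5] ·██·█·
█··██·
████·█
·█····
[6] ·██·█·
█··██·
██████
·█·███
[7] ·██·█·
█··██·
██·███
··█·██
[8] ███·█·
·█·██·
·█·███
··█·██
[9] ███·█·
·█·██·
·█·█·█
··██··
[10] ███··█
·█·███
·█·█·█
··██··
[11] ██···█
··█·██
·███·█
··██··
[12] ██···█
··█·██
··██·█
██·█··
[13] ██···█
··█·██
·███·█
··██··
[14] ██···█
··█·██
·██··█
····█·
[15] ██···█
··█·█·
·██·█·
····██
[16] ██···█
··█···
·███·█
·····█
[17] ██·██·
··█·█·
·███·█
·····█
[18] ██·██·
··█·█·
··██·█
███··█
[19] ██·██·
··█·██
··███·
███···
[20] ██·██·
·██·██
██·██·
█·█···
[21] █··██·
█···██
█··██·
█·█···
[22] █·█···
█··███
█··██·
█·█···
[23] █·█···
█··███
█··█··
█·████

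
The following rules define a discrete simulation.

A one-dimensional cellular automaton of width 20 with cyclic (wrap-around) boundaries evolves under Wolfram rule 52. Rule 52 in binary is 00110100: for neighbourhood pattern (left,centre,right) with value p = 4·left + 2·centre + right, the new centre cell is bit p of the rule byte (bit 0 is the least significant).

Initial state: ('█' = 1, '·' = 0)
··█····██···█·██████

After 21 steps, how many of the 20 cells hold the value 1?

t=0: ··█····██···█·██████
t=1: █·██·····█··██······
t=2: ██··█····██···█·····
t=3: ··█·██·····█··██····
t=4: ··██··█····██···█···
t=5: ····█·██·····█··██··
t=6: ····██··█····██···█·
t=7: ······█·██·····█··██
t=8: █·····██··█····██···
t=9: ██······█·██·····█··
t=10: ··█·····██··█····██·
t=11: ··██······█·██·····█
t=12: █···█·····██··█····█
t=13: ·█··██······█·██····
t=14: ·██···█·····██··█···
t=15: ···█··██······█·██··
t=16: ···██···█·····██··█·
t=17: ·····█··██······█·██
t=18: █····██···█·····██··
t=19: ██·····█··██······█·
t=20: ··█····██···█·····██
t=21: █·██·····█··██······

6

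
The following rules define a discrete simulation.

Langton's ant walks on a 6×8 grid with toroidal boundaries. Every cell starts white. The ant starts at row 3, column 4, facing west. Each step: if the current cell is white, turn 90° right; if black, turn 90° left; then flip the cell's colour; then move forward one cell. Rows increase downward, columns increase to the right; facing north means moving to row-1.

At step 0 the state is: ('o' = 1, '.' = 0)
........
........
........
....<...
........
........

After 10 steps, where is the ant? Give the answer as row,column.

4,5

t=0: ........
........
........
....<...
........
........
t=1: ........
........
....^...
....o...
........
........
t=2: ........
........
....o>..
....o...
........
........
t=3: ........
........
....oo..
....ov..
........
........
t=4: ........
........
....oo..
....<o..
........
........
t=5: ........
........
....oo..
.....o..
....v...
........
t=6: ........
........
....oo..
.....o..
...<o...
........
t=7: ........
........
....oo..
...^.o..
...oo...
........
t=8: ........
........
....oo..
...o>o..
...oo...
........
t=9: ........
........
....oo..
...ooo..
...ov...
........
t=10: ........
........
....oo..
...ooo..
...o.>..
........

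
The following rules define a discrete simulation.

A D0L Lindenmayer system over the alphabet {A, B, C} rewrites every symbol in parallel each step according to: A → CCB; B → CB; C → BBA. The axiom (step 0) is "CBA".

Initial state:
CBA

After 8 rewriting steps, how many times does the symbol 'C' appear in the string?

1437

gen 0: CBA
gen 1: BBACBCCB
gen 2: CBCBCCBBBACBBBABBACB
gen 3: BBACBBBACBBBABBACBCBCBCCBBBACBCBCBCCBCBCBCCBBBACB
gen 4: CBCBCCBBBACBCBCBCCBBBACBCBCBCCBCBCBCCBBBACBBBACBBBACBBBABB…CBCCBBBACBBBACBBBACBBBABBACBBBACBBBACBBBABBACBCBCBCCBBBACB  (len 121)
gen 5: BBACBBBACBBBABBACBCBCBCCBBBACBBBACBBBACBBBABBACBCBCBCCBBBA…BCCBBBACBCBCBCCBCBCBCCBBBACBBBACBBBACBBBABBACBCBCBCCBBBACB  (len 297)
gen 6: CBCBCCBBBACBCBCBCCBBBACBCBCBCCBCBCBCCBBBACBBBACBBBACBBBABB…BCCBBBACBCBCBCCBCBCBCCBBBACBBBACBBBACBBBABBACBCBCBCCBBBACB  (len 732)
gen 7: BBACBBBACBBBABBACBCBCBCCBBBACBBBACBBBACBBBABBACBCBCBCCBBBA…BCCBBBACBCBCBCCBCBCBCCBBBACBBBACBBBACBBBABBACBCBCBCCBBBACB  (len 1799)
gen 8: CBCBCCBBBACBCBCBCCBBBACBCBCBCCBCBCBCCBBBACBBBACBBBACBBBABB…BCCBBBACBCBCBCCBCBCBCCBBBACBBBACBBBACBBBABBACBCBCBCCBBBACB  (len 4430)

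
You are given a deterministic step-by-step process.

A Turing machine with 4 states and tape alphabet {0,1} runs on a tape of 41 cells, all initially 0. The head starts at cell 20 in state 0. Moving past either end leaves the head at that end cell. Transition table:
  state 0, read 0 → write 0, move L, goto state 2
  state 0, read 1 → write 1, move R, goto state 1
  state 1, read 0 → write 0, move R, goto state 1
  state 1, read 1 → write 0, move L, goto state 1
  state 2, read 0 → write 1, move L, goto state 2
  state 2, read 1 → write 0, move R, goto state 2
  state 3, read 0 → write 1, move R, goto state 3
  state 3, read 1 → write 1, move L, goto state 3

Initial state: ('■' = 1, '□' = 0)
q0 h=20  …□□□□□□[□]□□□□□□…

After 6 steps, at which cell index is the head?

step 0: q0 h=20  …□□□□□□[□]□□□□□□…
step 1: q2 h=19  …□□□□□□[□]□□□□□□…
step 2: q2 h=18  …□□□□□□[□]■□□□□□…
step 3: q2 h=17  …□□□□□□[□]■■□□□□…
step 4: q2 h=16  …□□□□□□[□]■■■□□□…
step 5: q2 h=15  …□□□□□□[□]■■■■□□…
step 6: q2 h=14  …□□□□□□[□]■■■■■□…

14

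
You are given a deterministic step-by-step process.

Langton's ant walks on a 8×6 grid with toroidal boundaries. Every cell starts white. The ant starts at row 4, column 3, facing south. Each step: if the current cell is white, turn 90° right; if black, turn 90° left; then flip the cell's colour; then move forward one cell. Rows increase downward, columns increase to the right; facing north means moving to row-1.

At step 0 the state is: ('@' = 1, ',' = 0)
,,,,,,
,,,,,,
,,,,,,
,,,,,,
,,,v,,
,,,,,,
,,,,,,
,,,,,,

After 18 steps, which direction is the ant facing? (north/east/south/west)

north

[0] ,,,,,,
,,,,,,
,,,,,,
,,,,,,
,,,v,,
,,,,,,
,,,,,,
,,,,,,
[1] ,,,,,,
,,,,,,
,,,,,,
,,,,,,
,,<@,,
,,,,,,
,,,,,,
,,,,,,
[2] ,,,,,,
,,,,,,
,,,,,,
,,^,,,
,,@@,,
,,,,,,
,,,,,,
,,,,,,
[3] ,,,,,,
,,,,,,
,,,,,,
,,@>,,
,,@@,,
,,,,,,
,,,,,,
,,,,,,
[4] ,,,,,,
,,,,,,
,,,,,,
,,@@,,
,,@v,,
,,,,,,
,,,,,,
,,,,,,
[5] ,,,,,,
,,,,,,
,,,,,,
,,@@,,
,,@,>,
,,,,,,
,,,,,,
,,,,,,
[6] ,,,,,,
,,,,,,
,,,,,,
,,@@,,
,,@,@,
,,,,v,
,,,,,,
,,,,,,
[7] ,,,,,,
,,,,,,
,,,,,,
,,@@,,
,,@,@,
,,,<@,
,,,,,,
,,,,,,
[8] ,,,,,,
,,,,,,
,,,,,,
,,@@,,
,,@^@,
,,,@@,
,,,,,,
,,,,,,
[9] ,,,,,,
,,,,,,
,,,,,,
,,@@,,
,,@@>,
,,,@@,
,,,,,,
,,,,,,
[10] ,,,,,,
,,,,,,
,,,,,,
,,@@^,
,,@@,,
,,,@@,
,,,,,,
,,,,,,
[11] ,,,,,,
,,,,,,
,,,,,,
,,@@@>
,,@@,,
,,,@@,
,,,,,,
,,,,,,
[12] ,,,,,,
,,,,,,
,,,,,,
,,@@@@
,,@@,v
,,,@@,
,,,,,,
,,,,,,
[13] ,,,,,,
,,,,,,
,,,,,,
,,@@@@
,,@@<@
,,,@@,
,,,,,,
,,,,,,
[14] ,,,,,,
,,,,,,
,,,,,,
,,@@^@
,,@@@@
,,,@@,
,,,,,,
,,,,,,
[15] ,,,,,,
,,,,,,
,,,,,,
,,@<,@
,,@@@@
,,,@@,
,,,,,,
,,,,,,
[16] ,,,,,,
,,,,,,
,,,,,,
,,@,,@
,,@v@@
,,,@@,
,,,,,,
,,,,,,
[17] ,,,,,,
,,,,,,
,,,,,,
,,@,,@
,,@,>@
,,,@@,
,,,,,,
,,,,,,
[18] ,,,,,,
,,,,,,
,,,,,,
,,@,^@
,,@,,@
,,,@@,
,,,,,,
,,,,,,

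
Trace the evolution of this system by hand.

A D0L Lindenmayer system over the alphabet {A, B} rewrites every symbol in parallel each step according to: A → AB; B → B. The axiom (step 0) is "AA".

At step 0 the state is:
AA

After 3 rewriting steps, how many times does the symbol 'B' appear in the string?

[0] AA
[1] ABAB
[2] ABBABB
[3] ABBBABBB

6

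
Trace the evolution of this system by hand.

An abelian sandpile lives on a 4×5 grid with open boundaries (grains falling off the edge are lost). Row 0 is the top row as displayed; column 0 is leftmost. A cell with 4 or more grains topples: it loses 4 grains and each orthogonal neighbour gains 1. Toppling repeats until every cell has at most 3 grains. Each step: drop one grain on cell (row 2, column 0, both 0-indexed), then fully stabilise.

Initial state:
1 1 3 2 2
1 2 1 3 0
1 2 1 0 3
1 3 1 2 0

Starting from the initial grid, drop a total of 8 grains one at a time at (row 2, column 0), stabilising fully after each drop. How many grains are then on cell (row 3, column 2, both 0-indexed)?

2

gen 0: 1 1 3 2 2
1 2 1 3 0
1 2 1 0 3
1 3 1 2 0
gen 1: 1 1 3 2 2
1 2 1 3 0
2 2 1 0 3
1 3 1 2 0
gen 2: 1 1 3 2 2
1 2 1 3 0
3 2 1 0 3
1 3 1 2 0
gen 3: 1 1 3 2 2
2 2 1 3 0
0 3 1 0 3
2 3 1 2 0
gen 4: 1 1 3 2 2
2 2 1 3 0
1 3 1 0 3
2 3 1 2 0
gen 5: 1 1 3 2 2
2 2 1 3 0
2 3 1 0 3
2 3 1 2 0
gen 6: 1 1 3 2 2
2 2 1 3 0
3 3 1 0 3
2 3 1 2 0
gen 7: 1 1 3 2 2
3 3 1 3 0
2 1 2 0 3
0 1 2 2 0
gen 8: 1 1 3 2 2
3 3 1 3 0
3 1 2 0 3
0 1 2 2 0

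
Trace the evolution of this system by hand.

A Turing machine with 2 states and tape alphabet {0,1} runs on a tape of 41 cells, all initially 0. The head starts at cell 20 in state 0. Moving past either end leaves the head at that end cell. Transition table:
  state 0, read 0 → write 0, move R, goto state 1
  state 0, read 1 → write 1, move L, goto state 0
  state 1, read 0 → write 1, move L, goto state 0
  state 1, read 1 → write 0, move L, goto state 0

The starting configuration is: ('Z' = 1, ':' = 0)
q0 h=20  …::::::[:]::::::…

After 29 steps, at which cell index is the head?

21

k=0  q0 h=20  …::::::[:]::::::…
k=1  q1 h=21  …::::::[:]::::::…
k=2  q0 h=20  …::::::[:]Z:::::…
k=3  q1 h=21  …::::::[Z]::::::…
k=4  q0 h=20  …::::::[:]::::::…
k=5  q1 h=21  …::::::[:]::::::…
k=6  q0 h=20  …::::::[:]Z:::::…
k=7  q1 h=21  …::::::[Z]::::::…
k=8  q0 h=20  …::::::[:]::::::…
k=9  q1 h=21  …::::::[:]::::::…
k=10  q0 h=20  …::::::[:]Z:::::…
k=11  q1 h=21  …::::::[Z]::::::…
k=12  q0 h=20  …::::::[:]::::::…
k=13  q1 h=21  …::::::[:]::::::…
k=14  q0 h=20  …::::::[:]Z:::::…
k=15  q1 h=21  …::::::[Z]::::::…
k=16  q0 h=20  …::::::[:]::::::…
k=17  q1 h=21  …::::::[:]::::::…
k=18  q0 h=20  …::::::[:]Z:::::…
k=19  q1 h=21  …::::::[Z]::::::…
k=20  q0 h=20  …::::::[:]::::::…
k=21  q1 h=21  …::::::[:]::::::…
k=22  q0 h=20  …::::::[:]Z:::::…
k=23  q1 h=21  …::::::[Z]::::::…
k=24  q0 h=20  …::::::[:]::::::…
k=25  q1 h=21  …::::::[:]::::::…
k=26  q0 h=20  …::::::[:]Z:::::…
k=27  q1 h=21  …::::::[Z]::::::…
k=28  q0 h=20  …::::::[:]::::::…
k=29  q1 h=21  …::::::[:]::::::…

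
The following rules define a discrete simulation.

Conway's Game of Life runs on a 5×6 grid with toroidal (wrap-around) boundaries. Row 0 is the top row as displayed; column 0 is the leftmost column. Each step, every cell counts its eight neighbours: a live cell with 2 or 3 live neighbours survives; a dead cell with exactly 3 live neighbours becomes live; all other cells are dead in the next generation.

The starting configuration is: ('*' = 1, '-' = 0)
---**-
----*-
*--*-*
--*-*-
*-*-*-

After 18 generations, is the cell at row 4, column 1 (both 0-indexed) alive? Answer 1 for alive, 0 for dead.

t=0: ---**-
----*-
*--*-*
--*-*-
*-*-*-
t=1: ----*-
------
---*-*
*-*-*-
-**-*-
t=2: ---*--
----*-
---***
*-*-*-
-**-*-
t=3: --***-
-----*
------
*-*---
-**-**
t=4: ***---
---**-
------
*-**-*
*---**
t=5: ***---
-***--
--*--*
**-*--
----*-
t=6: *-----
---*--
----*-
******
---*-*
t=7: ----*-
------
**----
***---
---*--
t=8: ------
------
*-*---
*-*---
-***--
t=9: --*---
------
------
*-----
-***--
t=10: -***--
------
------
-**---
-***--
t=11: -*-*--
--*---
------
-*-*--
*-----
t=12: -**---
--*---
--*---
------
**----
t=13: *-*---
--**--
------
-*----
***---
t=14: *-----
-***--
--*---
***---
*-*---
t=15: *--*--
-***--
*-----
*-**--
*-*--*
t=16: *--***
****--
*-----
*-**--
*-*-**
t=17: ------
--**--
*----*
*-***-
--*---
t=18: --**--
------
*----*
*-***-
-**---

1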